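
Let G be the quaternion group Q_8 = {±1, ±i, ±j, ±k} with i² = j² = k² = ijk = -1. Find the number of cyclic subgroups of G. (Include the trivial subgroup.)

5

Group the elements of G by the cyclic subgroup they generate; each cyclic subgroup of order d accounts for φ(d) elements.
Cyclic subgroups by order — order 1: 1; order 2: 1; order 4: 3.
Total: 5.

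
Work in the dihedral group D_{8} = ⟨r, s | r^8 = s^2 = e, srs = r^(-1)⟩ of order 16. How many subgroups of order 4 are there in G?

5

|G| = 16 and 4 | 16, so subgroups of order 4 are possible by Lagrange.
The subgroups of order 4 are: {e, r^2, r^4, r^6}; {e, r^4, r^2s, r^6s}; {e, r^4, r^3s, r^7s}; {e, r^4, s, r^4s}; … (5 in all).
So G has 5 subgroups of order 4.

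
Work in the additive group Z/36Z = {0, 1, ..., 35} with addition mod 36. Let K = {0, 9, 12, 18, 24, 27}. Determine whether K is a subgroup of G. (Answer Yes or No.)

Closure fails: 18 + 24 = 6 ∉ K. So K is not a subgroup.

No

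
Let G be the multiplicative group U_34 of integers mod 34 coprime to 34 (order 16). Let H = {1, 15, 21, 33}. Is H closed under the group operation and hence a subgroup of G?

No

15 ∈ H but its inverse 25 ∉ H, so H is not a subgroup.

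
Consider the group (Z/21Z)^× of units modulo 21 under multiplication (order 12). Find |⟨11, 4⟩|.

|⟨11⟩| = 6 and |⟨4⟩| = 3, so |H| is a multiple of lcm(6, 3) = 6 and divides |G| = 12.
Closing under the operation: H = {1, 2, 4, 8, 11, 16}, so |H| = 6.

6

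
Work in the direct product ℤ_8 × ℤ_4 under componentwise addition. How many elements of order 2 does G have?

An element (a,b) has order lcm(ord(a), ord(b)); count pairs with lcm equal to 2.
Enumerating gives 3 such elements.

3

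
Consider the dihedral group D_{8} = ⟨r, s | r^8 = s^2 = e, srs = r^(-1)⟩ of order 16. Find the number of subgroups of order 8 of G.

|G| = 16 and 8 | 16, so subgroups of order 8 are possible by Lagrange.
The subgroups of order 8 are: {e, r, r^2, r^3, r^4, r^5, r^6, r^7}; {e, r^2, r^4, r^6, s, r^2s, r^4s, r^6s}; {e, r^2, r^4, r^6, rs, r^3s, r^5s, r^7s}.
So G has 3 subgroups of order 8.

3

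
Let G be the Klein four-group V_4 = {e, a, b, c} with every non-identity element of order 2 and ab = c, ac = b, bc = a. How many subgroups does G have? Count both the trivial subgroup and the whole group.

|G| = 4, so by Lagrange every subgroup order divides 4. Divisors: 1, 2, 4.
Subgroups by order — order 1: 1; order 2: 3; order 4: 1.
Total: 1 + 3 + 1 = 5.

5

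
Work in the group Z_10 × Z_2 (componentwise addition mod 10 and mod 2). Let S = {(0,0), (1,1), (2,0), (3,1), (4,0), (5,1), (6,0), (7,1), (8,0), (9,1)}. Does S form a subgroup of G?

Yes

|S| = 10 divides |G| = 20, consistent with Lagrange.
S contains the identity, every element's inverse is in S, and S is closed under +: it is a subgroup.
In fact S = ⟨(7,1)⟩.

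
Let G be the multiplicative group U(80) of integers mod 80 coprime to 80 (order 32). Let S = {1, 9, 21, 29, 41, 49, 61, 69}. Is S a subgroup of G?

|S| = 8 divides |G| = 32, consistent with Lagrange.
S contains the identity, every element's inverse is in S, and S is closed under ·: it is a subgroup.

Yes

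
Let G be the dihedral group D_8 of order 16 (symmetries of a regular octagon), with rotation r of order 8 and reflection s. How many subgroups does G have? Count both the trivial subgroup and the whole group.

19

|G| = 16, so by Lagrange every subgroup order divides 16. Divisors: 1, 2, 4, 8, 16.
Subgroups by order — order 1: 1; order 2: 9; order 4: 5; order 8: 3; order 16: 1.
Total: 1 + 9 + 5 + 3 + 1 = 19.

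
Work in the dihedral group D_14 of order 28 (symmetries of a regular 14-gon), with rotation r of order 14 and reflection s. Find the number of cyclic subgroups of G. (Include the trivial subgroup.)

18

Group the elements of G by the cyclic subgroup they generate; each cyclic subgroup of order d accounts for φ(d) elements.
Cyclic subgroups by order — order 1: 1; order 2: 15; order 7: 1; order 14: 1.
Total: 18.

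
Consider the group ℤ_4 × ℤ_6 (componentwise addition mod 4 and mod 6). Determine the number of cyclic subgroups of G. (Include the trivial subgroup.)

Each element a generates a cyclic subgroup ⟨a⟩; distinct elements may generate the same one (a cyclic group of order d has φ(d) generators).
Cyclic subgroups by order — order 1: 1; order 2: 3; order 3: 1; order 4: 2; order 6: 3; order 12: 2.
Total: 12.

12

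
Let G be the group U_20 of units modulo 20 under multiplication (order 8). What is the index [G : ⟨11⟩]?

|⟨11⟩| = 2 and |G| = 8.
By Lagrange, [G : H] = |G|/|H| = 8/2 = 4.

4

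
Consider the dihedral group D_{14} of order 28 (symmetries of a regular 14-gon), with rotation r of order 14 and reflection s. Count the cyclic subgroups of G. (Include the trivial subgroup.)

A cyclic subgroup of order d is generated by each of its φ(d) elements of order d, so the cyclic subgroups of order d number (#elements of order d)/φ(d).
Cyclic subgroups by order — order 1: 1; order 2: 15; order 7: 1; order 14: 1.
Total: 18.

18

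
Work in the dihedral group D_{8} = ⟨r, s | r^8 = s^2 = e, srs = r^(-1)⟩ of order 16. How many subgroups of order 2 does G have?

9

|G| = 16 and 2 | 16, so subgroups of order 2 are possible by Lagrange.
The subgroups of order 2 are: {e, r^2s}; {e, r^3s}; {e, r^4}; {e, r^4s}; … (9 in all).
So G has 9 subgroups of order 2.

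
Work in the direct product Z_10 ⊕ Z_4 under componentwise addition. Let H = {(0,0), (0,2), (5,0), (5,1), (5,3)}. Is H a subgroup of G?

Closure fails: (0,2) + (5,0) = (5,2) ∉ H. So H is not a subgroup.

No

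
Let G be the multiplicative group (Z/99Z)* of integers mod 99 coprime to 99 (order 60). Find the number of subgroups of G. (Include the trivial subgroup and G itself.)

20

|G| = 60, so by Lagrange every subgroup order divides 60. Divisors: 1, 2, 3, 4, 5, 6, 10, 12, 15, 20, 30, 60.
Subgroups by order — order 1: 1; order 2: 3; order 3: 1; order 4: 1; order 5: 1; order 6: 3; order 10: 3; order 12: 1; order 15: 1; order 20: 1; order 30: 3; order 60: 1.
Total: 1 + 3 + 1 + 1 + 1 + 3 + 3 + 1 + 1 + 1 + 3 + 1 = 20.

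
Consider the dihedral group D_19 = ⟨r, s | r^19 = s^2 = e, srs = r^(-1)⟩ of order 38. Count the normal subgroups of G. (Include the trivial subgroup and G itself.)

3

G has 22 subgroups. Checking conjugation-invariance by order — order 1: 1/1 normal; order 2: 0/19 normal; order 19: 1/1 normal; order 38: 1/1 normal.
Total normal subgroups: 3.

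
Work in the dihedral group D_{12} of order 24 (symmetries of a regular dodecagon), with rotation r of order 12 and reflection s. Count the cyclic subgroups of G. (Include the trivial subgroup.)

A cyclic subgroup of order d is generated by each of its φ(d) elements of order d, so the cyclic subgroups of order d number (#elements of order d)/φ(d).
Cyclic subgroups by order — order 1: 1; order 2: 13; order 3: 1; order 4: 1; order 6: 1; order 12: 1.
Total: 18.

18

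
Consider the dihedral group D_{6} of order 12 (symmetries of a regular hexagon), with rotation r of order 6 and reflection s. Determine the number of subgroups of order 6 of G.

3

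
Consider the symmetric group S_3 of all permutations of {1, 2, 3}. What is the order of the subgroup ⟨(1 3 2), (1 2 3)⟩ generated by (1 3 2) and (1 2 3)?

|⟨(1 3 2)⟩| = 3 and |⟨(1 2 3)⟩| = 3, so |H| is a multiple of lcm(3, 3) = 3 and divides |G| = 6.
Closing under the operation: H = {e, (1 2 3), (1 3 2)}, so |H| = 3.

3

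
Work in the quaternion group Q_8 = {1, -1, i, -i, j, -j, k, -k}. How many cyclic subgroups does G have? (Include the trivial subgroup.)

Each element a generates a cyclic subgroup ⟨a⟩; distinct elements may generate the same one (a cyclic group of order d has φ(d) generators).
Cyclic subgroups by order — order 1: 1; order 2: 1; order 4: 3.
Total: 5.

5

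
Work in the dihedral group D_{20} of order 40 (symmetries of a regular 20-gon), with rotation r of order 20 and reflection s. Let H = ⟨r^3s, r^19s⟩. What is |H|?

10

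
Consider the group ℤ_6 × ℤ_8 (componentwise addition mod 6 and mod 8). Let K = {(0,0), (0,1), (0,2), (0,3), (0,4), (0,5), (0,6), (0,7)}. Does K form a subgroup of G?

Yes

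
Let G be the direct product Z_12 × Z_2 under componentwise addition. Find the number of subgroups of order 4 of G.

3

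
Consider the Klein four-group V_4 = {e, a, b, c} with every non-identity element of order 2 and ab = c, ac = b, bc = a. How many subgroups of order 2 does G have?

|G| = 4 and 2 | 4, so subgroups of order 2 are possible by Lagrange.
The subgroups of order 2 are: {e, a}; {e, b}; {e, c}.
So G has 3 subgroups of order 2.

3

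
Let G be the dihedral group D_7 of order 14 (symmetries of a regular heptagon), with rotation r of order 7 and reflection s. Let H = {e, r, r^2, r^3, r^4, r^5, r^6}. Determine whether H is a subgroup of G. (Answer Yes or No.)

|H| = 7 divides |G| = 14, consistent with Lagrange.
H contains the identity, every element's inverse is in H, and H is closed under ·: it is a subgroup.
In fact H = ⟨r^4⟩.

Yes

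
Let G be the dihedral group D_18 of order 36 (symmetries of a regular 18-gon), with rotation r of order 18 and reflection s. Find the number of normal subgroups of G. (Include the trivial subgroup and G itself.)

G has 45 subgroups. Checking conjugation-invariance by order — order 1: 1/1 normal; order 2: 1/19 normal; order 3: 1/1 normal; order 4: 0/9 normal; order 6: 1/7 normal; order 9: 1/1 normal; order 12: 0/3 normal; order 18: 3/3 normal; order 36: 1/1 normal.
Total normal subgroups: 9.

9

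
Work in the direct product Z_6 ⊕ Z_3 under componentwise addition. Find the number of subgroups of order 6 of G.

|G| = 18 and 6 | 18, so subgroups of order 6 are possible by Lagrange.
The subgroups of order 6 are: {(0,0), (0,1), (0,2), (3,0), (3,1), (3,2)}; {(0,0), (1,0), (2,0), (3,0), (4,0), (5,0)}; {(0,0), (1,1), (2,2), (3,0), (4,1), (5,2)}; {(0,0), (1,2), (2,1), (3,0), (4,2), (5,1)}.
So G has 4 subgroups of order 6.

4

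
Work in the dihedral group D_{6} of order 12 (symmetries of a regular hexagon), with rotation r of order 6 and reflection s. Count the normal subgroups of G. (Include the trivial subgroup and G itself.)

G has 16 subgroups. Checking conjugation-invariance by order — order 1: 1/1 normal; order 2: 1/7 normal; order 3: 1/1 normal; order 4: 0/3 normal; order 6: 3/3 normal; order 12: 1/1 normal.
Total normal subgroups: 7.

7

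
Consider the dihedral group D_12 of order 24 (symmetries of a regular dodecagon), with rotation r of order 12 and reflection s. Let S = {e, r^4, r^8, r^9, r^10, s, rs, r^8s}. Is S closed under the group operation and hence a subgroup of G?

r^9 ∈ S but its inverse r^3 ∉ S, so S is not a subgroup.

No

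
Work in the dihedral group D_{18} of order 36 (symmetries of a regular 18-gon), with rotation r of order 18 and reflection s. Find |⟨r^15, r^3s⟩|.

12

|⟨r^15⟩| = 6 and |⟨r^3s⟩| = 2, so |H| is a multiple of lcm(6, 2) = 6 and divides |G| = 36.
Closing under the operation: H = {e, r^3, r^6, r^9, r^12, r^15, s, r^3s, r^6s, r^9s, r^12s, r^15s}, so |H| = 12.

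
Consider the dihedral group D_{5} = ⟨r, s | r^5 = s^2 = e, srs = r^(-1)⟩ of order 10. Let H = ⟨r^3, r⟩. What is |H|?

5

|⟨r^3⟩| = 5 and |⟨r⟩| = 5, so |H| is a multiple of lcm(5, 5) = 5 and divides |G| = 10.
Closing under the operation: H = {e, r, r^2, r^3, r^4}, so |H| = 5.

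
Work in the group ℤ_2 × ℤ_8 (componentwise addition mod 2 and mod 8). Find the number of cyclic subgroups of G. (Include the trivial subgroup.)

8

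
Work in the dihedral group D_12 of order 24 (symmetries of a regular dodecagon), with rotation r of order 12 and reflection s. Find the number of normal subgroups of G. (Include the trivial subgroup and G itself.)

G has 34 subgroups. Checking conjugation-invariance by order — order 1: 1/1 normal; order 2: 1/13 normal; order 3: 1/1 normal; order 4: 1/7 normal; order 6: 1/5 normal; order 8: 0/3 normal; order 12: 3/3 normal; order 24: 1/1 normal.
Total normal subgroups: 9.

9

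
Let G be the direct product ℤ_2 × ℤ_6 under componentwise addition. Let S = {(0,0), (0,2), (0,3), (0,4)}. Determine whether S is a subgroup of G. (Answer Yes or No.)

Closure fails: (0,2) + (0,3) = (0,5) ∉ S. So S is not a subgroup.

No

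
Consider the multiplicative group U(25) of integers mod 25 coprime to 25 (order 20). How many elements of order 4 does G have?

2

The elements of order 4 are: 7, 18.
That's 2.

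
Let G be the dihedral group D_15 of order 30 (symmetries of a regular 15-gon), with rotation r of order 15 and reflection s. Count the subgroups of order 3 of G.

1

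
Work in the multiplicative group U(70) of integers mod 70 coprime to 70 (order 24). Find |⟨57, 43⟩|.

|⟨57⟩| = 4 and |⟨43⟩| = 4, so |H| is a multiple of lcm(4, 4) = 4 and divides |G| = 24.
Closing under the operation: H = {1, 29, 43, 57}, so |H| = 4.

4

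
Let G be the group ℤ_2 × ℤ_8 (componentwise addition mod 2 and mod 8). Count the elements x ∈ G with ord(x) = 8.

8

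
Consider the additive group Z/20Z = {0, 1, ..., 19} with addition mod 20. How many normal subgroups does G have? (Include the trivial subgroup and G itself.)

6

G is abelian, so every subgroup is normal.
G has 6 subgroups in total, hence 6 normal subgroups.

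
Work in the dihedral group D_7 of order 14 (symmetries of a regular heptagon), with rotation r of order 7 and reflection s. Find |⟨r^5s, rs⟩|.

14

|⟨r^5s⟩| = 2 and |⟨rs⟩| = 2, so |H| is a multiple of lcm(2, 2) = 2 and divides |G| = 14.
Closing {r^5s, rs} under the group operation gives all of G, so |H| = 14.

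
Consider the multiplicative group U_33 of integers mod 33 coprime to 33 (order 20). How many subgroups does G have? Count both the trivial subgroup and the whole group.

|G| = 20, so by Lagrange every subgroup order divides 20. Divisors: 1, 2, 4, 5, 10, 20.
Subgroups by order — order 1: 1; order 2: 3; order 4: 1; order 5: 1; order 10: 3; order 20: 1.
Total: 1 + 3 + 1 + 1 + 3 + 1 = 10.

10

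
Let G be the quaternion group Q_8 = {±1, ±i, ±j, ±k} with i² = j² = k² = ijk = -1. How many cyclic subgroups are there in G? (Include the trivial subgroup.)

5

Group the elements of G by the cyclic subgroup they generate; each cyclic subgroup of order d accounts for φ(d) elements.
Cyclic subgroups by order — order 1: 1; order 2: 1; order 4: 3.
Total: 5.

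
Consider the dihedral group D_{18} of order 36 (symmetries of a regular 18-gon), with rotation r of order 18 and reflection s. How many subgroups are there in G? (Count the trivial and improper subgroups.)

45

|G| = 36, so by Lagrange every subgroup order divides 36. Divisors: 1, 2, 3, 4, 6, 9, 12, 18, 36.
Subgroups by order — order 1: 1; order 2: 19; order 3: 1; order 4: 9; order 6: 7; order 9: 1; order 12: 3; order 18: 3; order 36: 1.
Total: 1 + 19 + 1 + 9 + 7 + 1 + 3 + 3 + 1 = 45.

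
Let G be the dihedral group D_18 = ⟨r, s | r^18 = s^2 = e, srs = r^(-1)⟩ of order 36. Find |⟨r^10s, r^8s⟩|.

|⟨r^10s⟩| = 2 and |⟨r^8s⟩| = 2, so |H| is a multiple of lcm(2, 2) = 2 and divides |G| = 36.
Closing under the operation: H = {e, r^2, r^4, r^6, r^8, r^10, r^12, r^14, r^16, s, r^2s, r^4s, r^6s, r^8s, r^10s, r^12s, r^14s, r^16s}, so |H| = 18.

18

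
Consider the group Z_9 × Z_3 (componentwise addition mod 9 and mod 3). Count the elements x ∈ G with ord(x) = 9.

18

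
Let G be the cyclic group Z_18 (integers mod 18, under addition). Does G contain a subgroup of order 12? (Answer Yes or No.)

12 does not divide |G| = 18, so by Lagrange no subgroup of order 12 exists.

No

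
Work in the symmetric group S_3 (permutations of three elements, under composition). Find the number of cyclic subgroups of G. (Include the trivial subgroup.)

Group the elements of G by the cyclic subgroup they generate; each cyclic subgroup of order d accounts for φ(d) elements.
Cyclic subgroups by order — order 1: 1; order 2: 3; order 3: 1.
Total: 5.

5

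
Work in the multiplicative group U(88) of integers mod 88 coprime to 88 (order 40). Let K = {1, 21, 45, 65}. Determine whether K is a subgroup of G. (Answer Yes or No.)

|K| = 4 divides |G| = 40, consistent with Lagrange.
K contains the identity, every element's inverse is in K, and K is closed under ·: it is a subgroup.

Yes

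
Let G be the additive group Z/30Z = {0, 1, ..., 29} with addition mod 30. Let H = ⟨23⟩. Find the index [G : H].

1

|⟨23⟩| = 30 and |G| = 30.
By Lagrange, [G : H] = |G|/|H| = 30/30 = 1.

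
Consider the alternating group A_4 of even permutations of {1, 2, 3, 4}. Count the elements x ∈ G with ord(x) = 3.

8

The elements of order 3 are: (2 3 4), (2 4 3), (1 2 3), (1 2 4), (1 3 2), (1 3 4), (1 4 2), (1 4 3).
That's 8.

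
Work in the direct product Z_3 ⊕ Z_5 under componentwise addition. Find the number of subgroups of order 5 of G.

1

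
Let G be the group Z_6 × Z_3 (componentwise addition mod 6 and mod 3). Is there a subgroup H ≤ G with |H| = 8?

No

8 does not divide |G| = 18, so by Lagrange no subgroup of order 8 exists.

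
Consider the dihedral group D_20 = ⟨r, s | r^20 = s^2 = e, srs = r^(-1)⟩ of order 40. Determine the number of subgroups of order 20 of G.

3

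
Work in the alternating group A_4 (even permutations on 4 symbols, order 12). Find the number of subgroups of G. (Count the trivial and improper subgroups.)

10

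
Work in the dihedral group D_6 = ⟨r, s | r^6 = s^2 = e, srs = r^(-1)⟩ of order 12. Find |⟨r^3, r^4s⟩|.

|⟨r^3⟩| = 2 and |⟨r^4s⟩| = 2, so |H| is a multiple of lcm(2, 2) = 2 and divides |G| = 12.
Closing under the operation: H = {e, r^3, rs, r^4s}, so |H| = 4.

4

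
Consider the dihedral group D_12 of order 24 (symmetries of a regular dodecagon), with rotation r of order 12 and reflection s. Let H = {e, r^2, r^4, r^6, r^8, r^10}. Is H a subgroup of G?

|H| = 6 divides |G| = 24, consistent with Lagrange.
H contains the identity, every element's inverse is in H, and H is closed under ·: it is a subgroup.
In fact H = ⟨r^10⟩.

Yes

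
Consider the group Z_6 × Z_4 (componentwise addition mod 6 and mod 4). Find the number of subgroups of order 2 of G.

|G| = 24 and 2 | 24, so subgroups of order 2 are possible by Lagrange.
The subgroups of order 2 are: {(0,0), (0,2)}; {(0,0), (3,0)}; {(0,0), (3,2)}.
So G has 3 subgroups of order 2.

3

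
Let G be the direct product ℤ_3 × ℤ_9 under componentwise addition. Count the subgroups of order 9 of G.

4

|G| = 27 and 9 | 27, so subgroups of order 9 are possible by Lagrange.
The subgroups of order 9 are: {(0,0), (0,1), (0,2), (0,3), (0,4), (0,5), (0,6), (0,7), (0,8)}; {(0,0), (0,3), (0,6), (1,0), (1,3), (1,6), (2,0), (2,3), (2,6)}; {(0,0), (0,3), (0,6), (1,1), (1,4), (1,7), (2,2), (2,5), (2,8)}; {(0,0), (0,3), (0,6), (1,2), (1,5), (1,8), (2,1), (2,4), (2,7)}.
So G has 4 subgroups of order 9.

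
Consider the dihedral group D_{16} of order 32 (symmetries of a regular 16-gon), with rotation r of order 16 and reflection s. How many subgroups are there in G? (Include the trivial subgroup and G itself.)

36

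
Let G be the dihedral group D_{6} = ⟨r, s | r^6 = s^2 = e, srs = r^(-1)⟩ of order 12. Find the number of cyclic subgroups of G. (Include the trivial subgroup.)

10

Group the elements of G by the cyclic subgroup they generate; each cyclic subgroup of order d accounts for φ(d) elements.
Cyclic subgroups by order — order 1: 1; order 2: 7; order 3: 1; order 6: 1.
Total: 10.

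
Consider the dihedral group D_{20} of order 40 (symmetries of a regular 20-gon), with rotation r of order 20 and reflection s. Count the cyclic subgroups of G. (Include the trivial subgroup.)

26

Group the elements of G by the cyclic subgroup they generate; each cyclic subgroup of order d accounts for φ(d) elements.
Cyclic subgroups by order — order 1: 1; order 2: 21; order 4: 1; order 5: 1; order 10: 1; order 20: 1.
Total: 26.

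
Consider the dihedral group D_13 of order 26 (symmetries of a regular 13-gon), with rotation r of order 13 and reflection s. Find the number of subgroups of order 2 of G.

13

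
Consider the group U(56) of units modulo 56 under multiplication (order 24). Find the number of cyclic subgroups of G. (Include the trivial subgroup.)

Each element a generates a cyclic subgroup ⟨a⟩; distinct elements may generate the same one (a cyclic group of order d has φ(d) generators).
Cyclic subgroups by order — order 1: 1; order 2: 7; order 3: 1; order 6: 7.
Total: 16.

16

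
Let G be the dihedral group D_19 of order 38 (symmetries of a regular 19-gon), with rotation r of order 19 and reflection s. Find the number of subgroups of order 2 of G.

|G| = 38 and 2 | 38, so subgroups of order 2 are possible by Lagrange.
The subgroups of order 2 are: {e, r^10s}; {e, r^11s}; {e, r^12s}; {e, r^13s}; … (19 in all).
So G has 19 subgroups of order 2.

19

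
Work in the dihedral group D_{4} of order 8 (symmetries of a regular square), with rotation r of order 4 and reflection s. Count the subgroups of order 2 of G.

|G| = 8 and 2 | 8, so subgroups of order 2 are possible by Lagrange.
The subgroups of order 2 are: {e, r^2}; {e, r^2s}; {e, r^3s}; {e, rs}; … (5 in all).
So G has 5 subgroups of order 2.

5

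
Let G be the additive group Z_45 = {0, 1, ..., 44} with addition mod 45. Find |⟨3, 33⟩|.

|⟨3⟩| = 15 and |⟨33⟩| = 15, so |H| is a multiple of lcm(15, 15) = 15 and divides |G| = 45.
Closing under the operation: H = {0, 3, 6, 9, 12, 15, 18, 21, 24, 27, 30, 33, 36, 39, 42}, so |H| = 15.

15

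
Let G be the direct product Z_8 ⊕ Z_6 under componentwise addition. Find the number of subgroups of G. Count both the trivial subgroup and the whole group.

|G| = 48, so by Lagrange every subgroup order divides 48. Divisors: 1, 2, 3, 4, 6, 8, 12, 16, 24, 48.
Subgroups by order — order 1: 1; order 2: 3; order 3: 1; order 4: 3; order 6: 3; order 8: 3; order 12: 3; order 16: 1; order 24: 3; order 48: 1.
Total: 1 + 3 + 1 + 3 + 3 + 3 + 3 + 1 + 3 + 1 = 22.

22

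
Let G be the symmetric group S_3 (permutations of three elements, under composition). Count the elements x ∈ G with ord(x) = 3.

2

The elements of order 3 are: (1 2 3), (1 3 2).
That's 2.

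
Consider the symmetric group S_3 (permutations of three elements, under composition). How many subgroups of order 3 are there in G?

|G| = 6 and 3 | 6, so subgroups of order 3 are possible by Lagrange.
The subgroups of order 3 are: {e, (1 2 3), (1 3 2)}.
So G has 1 subgroup of order 3.

1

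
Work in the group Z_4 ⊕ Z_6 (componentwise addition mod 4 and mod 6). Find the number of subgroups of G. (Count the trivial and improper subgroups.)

16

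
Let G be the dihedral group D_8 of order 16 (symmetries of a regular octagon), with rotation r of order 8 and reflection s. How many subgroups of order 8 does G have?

3

|G| = 16 and 8 | 16, so subgroups of order 8 are possible by Lagrange.
The subgroups of order 8 are: {e, r, r^2, r^3, r^4, r^5, r^6, r^7}; {e, r^2, r^4, r^6, s, r^2s, r^4s, r^6s}; {e, r^2, r^4, r^6, rs, r^3s, r^5s, r^7s}.
So G has 3 subgroups of order 8.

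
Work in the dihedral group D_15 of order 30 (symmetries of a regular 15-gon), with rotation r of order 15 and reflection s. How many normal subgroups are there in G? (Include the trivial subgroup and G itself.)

G has 28 subgroups. Checking conjugation-invariance by order — order 1: 1/1 normal; order 2: 0/15 normal; order 3: 1/1 normal; order 5: 1/1 normal; order 6: 0/5 normal; order 10: 0/3 normal; order 15: 1/1 normal; order 30: 1/1 normal.
Total normal subgroups: 5.

5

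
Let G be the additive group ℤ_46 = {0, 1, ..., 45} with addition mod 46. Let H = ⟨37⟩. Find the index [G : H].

1

|⟨37⟩| = 46 and |G| = 46.
By Lagrange, [G : H] = |G|/|H| = 46/46 = 1.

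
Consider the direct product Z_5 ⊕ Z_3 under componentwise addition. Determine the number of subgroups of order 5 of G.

|G| = 15 and 5 | 15, so subgroups of order 5 are possible by Lagrange.
The subgroups of order 5 are: {(0,0), (1,0), (2,0), (3,0), (4,0)}.
So G has 1 subgroup of order 5.

1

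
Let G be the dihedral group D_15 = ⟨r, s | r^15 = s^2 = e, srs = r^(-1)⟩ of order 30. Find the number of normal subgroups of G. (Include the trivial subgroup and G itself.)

G has 28 subgroups. Checking conjugation-invariance by order — order 1: 1/1 normal; order 2: 0/15 normal; order 3: 1/1 normal; order 5: 1/1 normal; order 6: 0/5 normal; order 10: 0/3 normal; order 15: 1/1 normal; order 30: 1/1 normal.
Total normal subgroups: 5.

5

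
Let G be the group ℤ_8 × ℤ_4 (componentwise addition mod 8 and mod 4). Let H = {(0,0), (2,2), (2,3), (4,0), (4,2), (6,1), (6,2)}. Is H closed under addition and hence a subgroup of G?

No

|H| = 7 does not divide |G| = 32, so by Lagrange H is not a subgroup.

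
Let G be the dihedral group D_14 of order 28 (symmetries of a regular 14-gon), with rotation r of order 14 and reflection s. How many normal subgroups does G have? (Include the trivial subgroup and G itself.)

G has 28 subgroups. Checking conjugation-invariance by order — order 1: 1/1 normal; order 2: 1/15 normal; order 4: 0/7 normal; order 7: 1/1 normal; order 14: 3/3 normal; order 28: 1/1 normal.
Total normal subgroups: 7.

7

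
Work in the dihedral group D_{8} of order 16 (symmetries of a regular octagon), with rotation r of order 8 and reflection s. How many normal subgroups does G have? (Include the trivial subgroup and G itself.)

G has 19 subgroups. Checking conjugation-invariance by order — order 1: 1/1 normal; order 2: 1/9 normal; order 4: 1/5 normal; order 8: 3/3 normal; order 16: 1/1 normal.
Total normal subgroups: 7.

7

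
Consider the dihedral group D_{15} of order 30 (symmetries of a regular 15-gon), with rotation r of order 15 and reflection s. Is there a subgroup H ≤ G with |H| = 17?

No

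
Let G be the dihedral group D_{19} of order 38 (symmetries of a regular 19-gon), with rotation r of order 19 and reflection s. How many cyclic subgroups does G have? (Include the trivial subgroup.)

Each element a generates a cyclic subgroup ⟨a⟩; distinct elements may generate the same one (a cyclic group of order d has φ(d) generators).
Cyclic subgroups by order — order 1: 1; order 2: 19; order 19: 1.
Total: 21.

21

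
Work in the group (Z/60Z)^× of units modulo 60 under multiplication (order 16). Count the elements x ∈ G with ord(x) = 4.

8

The elements of order 4 are: 7, 13, 17, 23, 37, 43, 47, 53.
That's 8.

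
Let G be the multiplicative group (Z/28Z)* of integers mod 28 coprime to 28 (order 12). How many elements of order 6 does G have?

6

The elements of order 6 are: 3, 5, 11, 17, 19, 23.
That's 6.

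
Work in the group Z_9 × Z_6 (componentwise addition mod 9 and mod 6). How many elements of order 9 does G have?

An element (a,b) has order lcm(ord(a), ord(b)); count pairs with lcm equal to 9.
Enumerating gives 18 such elements.

18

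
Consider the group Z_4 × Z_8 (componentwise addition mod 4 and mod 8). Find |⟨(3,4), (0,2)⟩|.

|⟨(3,4)⟩| = 4 and |⟨(0,2)⟩| = 4, so |H| is a multiple of lcm(4, 4) = 4 and divides |G| = 32.
Closing under the operation: H = {(0,0), (0,2), (0,4), (0,6), (1,0), (1,2), (1,4), (1,6), (2,0), (2,2), (2,4), (2,6), (3,0), (3,2), (3,4), (3,6)}, so |H| = 16.

16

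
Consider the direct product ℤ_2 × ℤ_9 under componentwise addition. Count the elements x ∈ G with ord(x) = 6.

An element (a,b) has order lcm(ord(a), ord(b)); count pairs with lcm equal to 6.
Enumerating gives 2 such elements.

2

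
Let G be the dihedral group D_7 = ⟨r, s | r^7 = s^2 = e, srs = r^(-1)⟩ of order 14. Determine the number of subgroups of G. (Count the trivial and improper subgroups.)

|G| = 14, so by Lagrange every subgroup order divides 14. Divisors: 1, 2, 7, 14.
Subgroups by order — order 1: 1; order 2: 7; order 7: 1; order 14: 1.
Total: 1 + 7 + 1 + 1 = 10.

10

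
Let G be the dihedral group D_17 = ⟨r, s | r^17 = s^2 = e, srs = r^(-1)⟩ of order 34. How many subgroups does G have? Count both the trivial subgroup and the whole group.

|G| = 34, so by Lagrange every subgroup order divides 34. Divisors: 1, 2, 17, 34.
Subgroups by order — order 1: 1; order 2: 17; order 17: 1; order 34: 1.
Total: 1 + 17 + 1 + 1 = 20.

20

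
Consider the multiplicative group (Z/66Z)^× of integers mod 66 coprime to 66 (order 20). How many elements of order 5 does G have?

The elements of order 5 are: 25, 31, 37, 49.
That's 4.

4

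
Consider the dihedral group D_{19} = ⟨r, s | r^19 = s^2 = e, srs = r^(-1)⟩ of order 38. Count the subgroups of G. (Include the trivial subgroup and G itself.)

22

|G| = 38, so by Lagrange every subgroup order divides 38. Divisors: 1, 2, 19, 38.
Subgroups by order — order 1: 1; order 2: 19; order 19: 1; order 38: 1.
Total: 1 + 19 + 1 + 1 = 22.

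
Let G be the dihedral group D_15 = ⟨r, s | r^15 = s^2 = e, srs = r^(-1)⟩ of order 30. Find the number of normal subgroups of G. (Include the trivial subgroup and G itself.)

G has 28 subgroups. Checking conjugation-invariance by order — order 1: 1/1 normal; order 2: 0/15 normal; order 3: 1/1 normal; order 5: 1/1 normal; order 6: 0/5 normal; order 10: 0/3 normal; order 15: 1/1 normal; order 30: 1/1 normal.
Total normal subgroups: 5.

5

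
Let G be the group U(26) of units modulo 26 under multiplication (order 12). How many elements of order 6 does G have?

2

The elements of order 6 are: 17, 23.
That's 2.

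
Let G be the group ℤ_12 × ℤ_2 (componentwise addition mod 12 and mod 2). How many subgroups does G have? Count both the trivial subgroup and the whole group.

16

|G| = 24, so by Lagrange every subgroup order divides 24. Divisors: 1, 2, 3, 4, 6, 8, 12, 24.
Subgroups by order — order 1: 1; order 2: 3; order 3: 1; order 4: 3; order 6: 3; order 8: 1; order 12: 3; order 24: 1.
Total: 1 + 3 + 1 + 3 + 3 + 1 + 3 + 1 = 16.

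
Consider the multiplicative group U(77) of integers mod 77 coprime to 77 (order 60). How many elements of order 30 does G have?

24

Enumerating element orders in G gives 24 elements of order 30.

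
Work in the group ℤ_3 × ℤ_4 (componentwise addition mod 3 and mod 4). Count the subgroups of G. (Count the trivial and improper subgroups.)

|G| = 12, so by Lagrange every subgroup order divides 12. Divisors: 1, 2, 3, 4, 6, 12.
Subgroups by order — order 1: 1; order 2: 1; order 3: 1; order 4: 1; order 6: 1; order 12: 1.
Total: 1 + 1 + 1 + 1 + 1 + 1 = 6.

6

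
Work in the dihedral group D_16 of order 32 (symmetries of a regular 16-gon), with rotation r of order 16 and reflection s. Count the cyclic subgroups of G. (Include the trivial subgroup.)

21

A cyclic subgroup of order d is generated by each of its φ(d) elements of order d, so the cyclic subgroups of order d number (#elements of order d)/φ(d).
Cyclic subgroups by order — order 1: 1; order 2: 17; order 4: 1; order 8: 1; order 16: 1.
Total: 21.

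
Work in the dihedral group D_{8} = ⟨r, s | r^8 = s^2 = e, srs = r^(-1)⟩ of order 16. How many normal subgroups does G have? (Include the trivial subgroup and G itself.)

7

G has 19 subgroups. Checking conjugation-invariance by order — order 1: 1/1 normal; order 2: 1/9 normal; order 4: 1/5 normal; order 8: 3/3 normal; order 16: 1/1 normal.
Total normal subgroups: 7.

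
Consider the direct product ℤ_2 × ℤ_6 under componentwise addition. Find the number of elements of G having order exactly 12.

0

An element (a,b) has order lcm(ord(a), ord(b)); count pairs with lcm equal to 12.
Enumerating gives 0 such elements.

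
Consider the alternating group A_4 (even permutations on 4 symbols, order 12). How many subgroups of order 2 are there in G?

|G| = 12 and 2 | 12, so subgroups of order 2 are possible by Lagrange.
The subgroups of order 2 are: {e, (1 2)(3 4)}; {e, (1 3)(2 4)}; {e, (1 4)(2 3)}.
So G has 3 subgroups of order 2.

3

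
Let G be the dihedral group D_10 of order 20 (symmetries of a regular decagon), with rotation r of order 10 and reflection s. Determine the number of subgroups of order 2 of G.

11

|G| = 20 and 2 | 20, so subgroups of order 2 are possible by Lagrange.
The subgroups of order 2 are: {e, r^2s}; {e, r^3s}; {e, r^4s}; {e, r^5}; … (11 in all).
So G has 11 subgroups of order 2.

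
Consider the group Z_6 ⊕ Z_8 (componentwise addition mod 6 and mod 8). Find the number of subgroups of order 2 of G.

3

|G| = 48 and 2 | 48, so subgroups of order 2 are possible by Lagrange.
The subgroups of order 2 are: {(0,0), (0,4)}; {(0,0), (3,0)}; {(0,0), (3,4)}.
So G has 3 subgroups of order 2.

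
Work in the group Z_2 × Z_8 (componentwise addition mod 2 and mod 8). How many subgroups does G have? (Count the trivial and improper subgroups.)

|G| = 16, so by Lagrange every subgroup order divides 16. Divisors: 1, 2, 4, 8, 16.
Subgroups by order — order 1: 1; order 2: 3; order 4: 3; order 8: 3; order 16: 1.
Total: 1 + 3 + 3 + 3 + 1 = 11.

11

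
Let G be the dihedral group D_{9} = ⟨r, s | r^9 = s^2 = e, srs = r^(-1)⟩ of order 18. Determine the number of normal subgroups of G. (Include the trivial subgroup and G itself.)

G has 16 subgroups. Checking conjugation-invariance by order — order 1: 1/1 normal; order 2: 0/9 normal; order 3: 1/1 normal; order 6: 0/3 normal; order 9: 1/1 normal; order 18: 1/1 normal.
Total normal subgroups: 4.

4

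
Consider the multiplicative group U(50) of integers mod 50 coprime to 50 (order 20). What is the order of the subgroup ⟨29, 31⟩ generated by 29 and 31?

10

|⟨29⟩| = 10 and |⟨31⟩| = 5, so |H| is a multiple of lcm(10, 5) = 10 and divides |G| = 20.
Closing under the operation: H = {1, 9, 11, 19, 21, 29, 31, 39, 41, 49}, so |H| = 10.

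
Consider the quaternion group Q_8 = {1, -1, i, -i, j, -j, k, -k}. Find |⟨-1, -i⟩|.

4

|⟨-1⟩| = 2 and |⟨-i⟩| = 4, so |H| is a multiple of lcm(2, 4) = 4 and divides |G| = 8.
Closing under the operation: H = {1, -1, i, -i}, so |H| = 4.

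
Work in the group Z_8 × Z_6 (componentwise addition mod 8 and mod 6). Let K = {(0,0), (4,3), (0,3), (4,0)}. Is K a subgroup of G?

|K| = 4 divides |G| = 48, consistent with Lagrange.
K contains the identity, every element's inverse is in K, and K is closed under +: it is a subgroup.

Yes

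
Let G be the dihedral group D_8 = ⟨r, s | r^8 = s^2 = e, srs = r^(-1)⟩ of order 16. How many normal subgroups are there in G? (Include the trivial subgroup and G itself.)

G has 19 subgroups. Checking conjugation-invariance by order — order 1: 1/1 normal; order 2: 1/9 normal; order 4: 1/5 normal; order 8: 3/3 normal; order 16: 1/1 normal.
Total normal subgroups: 7.

7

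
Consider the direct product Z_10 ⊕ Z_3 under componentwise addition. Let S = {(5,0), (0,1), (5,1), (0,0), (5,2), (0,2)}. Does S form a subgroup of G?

Yes

|S| = 6 divides |G| = 30, consistent with Lagrange.
S contains the identity, every element's inverse is in S, and S is closed under +: it is a subgroup.
In fact S = ⟨(5,1)⟩.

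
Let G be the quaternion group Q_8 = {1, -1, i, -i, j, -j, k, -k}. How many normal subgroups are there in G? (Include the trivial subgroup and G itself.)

G has 6 subgroups. Checking conjugation-invariance by order — order 1: 1/1 normal; order 2: 1/1 normal; order 4: 3/3 normal; order 8: 1/1 normal.
Total normal subgroups: 6.

6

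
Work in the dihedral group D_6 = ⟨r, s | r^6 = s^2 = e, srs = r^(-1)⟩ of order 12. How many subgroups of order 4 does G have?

|G| = 12 and 4 | 12, so subgroups of order 4 are possible by Lagrange.
The subgroups of order 4 are: {e, r^3, r^2s, r^5s}; {e, r^3, s, r^3s}; {e, r^3, rs, r^4s}.
So G has 3 subgroups of order 4.

3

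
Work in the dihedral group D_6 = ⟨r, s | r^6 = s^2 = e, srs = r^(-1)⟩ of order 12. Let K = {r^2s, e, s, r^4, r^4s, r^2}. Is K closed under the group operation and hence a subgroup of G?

Yes

|K| = 6 divides |G| = 12, consistent with Lagrange.
K contains the identity, every element's inverse is in K, and K is closed under ·: it is a subgroup.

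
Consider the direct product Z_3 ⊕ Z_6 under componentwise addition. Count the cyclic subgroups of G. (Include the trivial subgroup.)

10

A cyclic subgroup of order d is generated by each of its φ(d) elements of order d, so the cyclic subgroups of order d number (#elements of order d)/φ(d).
Cyclic subgroups by order — order 1: 1; order 2: 1; order 3: 4; order 6: 4.
Total: 10.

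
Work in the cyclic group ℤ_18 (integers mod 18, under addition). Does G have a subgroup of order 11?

No

11 does not divide |G| = 18, so by Lagrange no subgroup of order 11 exists.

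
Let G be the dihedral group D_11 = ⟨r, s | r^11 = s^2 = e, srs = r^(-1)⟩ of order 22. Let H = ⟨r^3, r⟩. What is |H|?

11

|⟨r^3⟩| = 11 and |⟨r⟩| = 11, so |H| is a multiple of lcm(11, 11) = 11 and divides |G| = 22.
Closing under the operation: H = {e, r, r^2, r^3, r^4, r^5, r^6, r^7, r^8, r^9, r^10}, so |H| = 11.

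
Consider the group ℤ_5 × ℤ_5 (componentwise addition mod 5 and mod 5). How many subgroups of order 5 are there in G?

6

|G| = 25 and 5 | 25, so subgroups of order 5 are possible by Lagrange.
The subgroups of order 5 are: {(0,0), (0,1), (0,2), (0,3), (0,4)}; {(0,0), (1,0), (2,0), (3,0), (4,0)}; {(0,0), (1,1), (2,2), (3,3), (4,4)}; {(0,0), (1,2), (2,4), (3,1), (4,3)}; … (6 in all).
So G has 6 subgroups of order 5.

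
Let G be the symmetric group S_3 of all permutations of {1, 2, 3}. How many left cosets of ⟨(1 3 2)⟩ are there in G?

2

|⟨(1 3 2)⟩| = 3 and |G| = 6.
By Lagrange, [G : H] = |G|/|H| = 6/3 = 2.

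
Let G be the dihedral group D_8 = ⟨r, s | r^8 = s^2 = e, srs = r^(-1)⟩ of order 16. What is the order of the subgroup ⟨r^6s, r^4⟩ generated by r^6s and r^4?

|⟨r^6s⟩| = 2 and |⟨r^4⟩| = 2, so |H| is a multiple of lcm(2, 2) = 2 and divides |G| = 16.
Closing under the operation: H = {e, r^4, r^2s, r^6s}, so |H| = 4.

4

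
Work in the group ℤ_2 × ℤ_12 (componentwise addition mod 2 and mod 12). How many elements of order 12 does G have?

8

An element (a,b) has order lcm(ord(a), ord(b)); count pairs with lcm equal to 12.
Enumerating gives 8 such elements.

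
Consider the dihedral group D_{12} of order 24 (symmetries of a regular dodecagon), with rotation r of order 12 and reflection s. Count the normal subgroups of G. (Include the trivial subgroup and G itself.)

9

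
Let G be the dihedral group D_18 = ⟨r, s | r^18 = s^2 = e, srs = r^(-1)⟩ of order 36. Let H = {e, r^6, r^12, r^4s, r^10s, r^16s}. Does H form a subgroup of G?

Yes

|H| = 6 divides |G| = 36, consistent with Lagrange.
H contains the identity, every element's inverse is in H, and H is closed under ·: it is a subgroup.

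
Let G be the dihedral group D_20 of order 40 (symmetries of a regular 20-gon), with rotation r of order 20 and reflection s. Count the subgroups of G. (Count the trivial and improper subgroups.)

48

|G| = 40, so by Lagrange every subgroup order divides 40. Divisors: 1, 2, 4, 5, 8, 10, 20, 40.
Subgroups by order — order 1: 1; order 2: 21; order 4: 11; order 5: 1; order 8: 5; order 10: 5; order 20: 3; order 40: 1.
Total: 1 + 21 + 11 + 1 + 5 + 5 + 3 + 1 = 48.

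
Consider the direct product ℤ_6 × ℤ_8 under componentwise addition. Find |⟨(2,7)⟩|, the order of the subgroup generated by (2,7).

The order of (2,7) in Z_6 × Z_8 is lcm(ord(2) in Z_6, ord(7) in Z_8).
ord(2) = 3 and ord(7) = 8, so |⟨(2,7)⟩| = lcm(3, 8) = 24.

24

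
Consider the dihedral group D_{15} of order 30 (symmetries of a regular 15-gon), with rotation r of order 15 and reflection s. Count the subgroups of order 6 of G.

5

|G| = 30 and 6 | 30, so subgroups of order 6 are possible by Lagrange.
The subgroups of order 6 are: {e, r^5, r^10, s, r^5s, r^10s}; {e, r^5, r^10, rs, r^6s, r^11s}; {e, r^5, r^10, r^2s, r^7s, r^12s}; {e, r^5, r^10, r^3s, r^8s, r^13s}; … (5 in all).
So G has 5 subgroups of order 6.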